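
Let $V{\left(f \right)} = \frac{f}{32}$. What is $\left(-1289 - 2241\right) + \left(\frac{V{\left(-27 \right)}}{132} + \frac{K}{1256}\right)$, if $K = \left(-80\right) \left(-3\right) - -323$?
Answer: $- \frac{780230005}{221056} \approx -3529.6$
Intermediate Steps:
$V{\left(f \right)} = \frac{f}{32}$ ($V{\left(f \right)} = f \frac{1}{32} = \frac{f}{32}$)
$K = 563$ ($K = 240 + 323 = 563$)
$\left(-1289 - 2241\right) + \left(\frac{V{\left(-27 \right)}}{132} + \frac{K}{1256}\right) = \left(-1289 - 2241\right) + \left(\frac{\frac{1}{32} \left(-27\right)}{132} + \frac{563}{1256}\right) = -3530 + \left(\left(- \frac{27}{32}\right) \frac{1}{132} + 563 \cdot \frac{1}{1256}\right) = -3530 + \left(- \frac{9}{1408} + \frac{563}{1256}\right) = -3530 + \frac{97675}{221056} = - \frac{780230005}{221056}$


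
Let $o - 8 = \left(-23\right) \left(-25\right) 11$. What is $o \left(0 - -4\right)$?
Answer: $25332$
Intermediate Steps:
$o = 6333$ ($o = 8 + \left(-23\right) \left(-25\right) 11 = 8 + 575 \cdot 11 = 8 + 6325 = 6333$)
$o \left(0 - -4\right) = 6333 \left(0 - -4\right) = 6333 \left(0 + 4\right) = 6333 \cdot 4 = 25332$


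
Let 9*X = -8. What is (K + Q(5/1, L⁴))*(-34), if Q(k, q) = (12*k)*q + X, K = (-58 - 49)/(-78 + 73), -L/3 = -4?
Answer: -1903596182/45 ≈ -4.2302e+7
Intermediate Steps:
X = -8/9 (X = (⅑)*(-8) = -8/9 ≈ -0.88889)
L = 12 (L = -3*(-4) = 12)
K = 107/5 (K = -107/(-5) = -107*(-⅕) = 107/5 ≈ 21.400)
Q(k, q) = -8/9 + 12*k*q (Q(k, q) = (12*k)*q - 8/9 = 12*k*q - 8/9 = -8/9 + 12*k*q)
(K + Q(5/1, L⁴))*(-34) = (107/5 + (-8/9 + 12*(5/1)*12⁴))*(-34) = (107/5 + (-8/9 + 12*(5*1)*20736))*(-34) = (107/5 + (-8/9 + 12*5*20736))*(-34) = (107/5 + (-8/9 + 1244160))*(-34) = (107/5 + 11197432/9)*(-34) = (55988123/45)*(-34) = -1903596182/45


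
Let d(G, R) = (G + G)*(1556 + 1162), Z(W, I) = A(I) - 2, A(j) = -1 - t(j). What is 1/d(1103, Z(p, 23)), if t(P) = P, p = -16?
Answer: 1/5995908 ≈ 1.6678e-7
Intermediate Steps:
A(j) = -1 - j
Z(W, I) = -3 - I (Z(W, I) = (-1 - I) - 2 = -3 - I)
d(G, R) = 5436*G (d(G, R) = (2*G)*2718 = 5436*G)
1/d(1103, Z(p, 23)) = 1/(5436*1103) = 1/5995908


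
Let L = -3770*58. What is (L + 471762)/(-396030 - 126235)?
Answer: -253102/522265 ≈ -0.48462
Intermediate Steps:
L = -218660
(L + 471762)/(-396030 - 126235) = (-218660 + 471762)/(-396030 - 126235) = 253102/(-522265) = 253102*(-1/522265) = -253102/522265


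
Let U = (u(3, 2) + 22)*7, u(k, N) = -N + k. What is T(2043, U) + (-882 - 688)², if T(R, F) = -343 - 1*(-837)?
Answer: 2465394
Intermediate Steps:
u(k, N) = k - N
U = 161 (U = ((3 - 1*2) + 22)*7 = ((3 - 2) + 22)*7 = (1 + 22)*7 = 23*7 = 161)
T(R, F) = 494 (T(R, F) = -343 + 837 = 494)
T(2043, U) + (-882 - 688)² = 494 + (-882 - 688)² = 494 + (-1570)² = 494 + 2464900 = 2465394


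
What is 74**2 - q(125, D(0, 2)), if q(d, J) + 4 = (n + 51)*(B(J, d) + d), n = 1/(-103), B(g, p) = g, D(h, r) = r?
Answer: -102564/103 ≈ -995.77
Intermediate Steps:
n = -1/103 ≈ -0.0097087
q(d, J) = -4 + 5252*J/103 + 5252*d/103 (q(d, J) = -4 + (-1/103 + 51)*(J + d) = -4 + 5252*(J + d)/103 = -4 + (5252*J/103 + 5252*d/103) = -4 + 5252*J/103 + 5252*d/103)
74**2 - q(125, D(0, 2)) = 74**2 - (-4 + (5252/103)*2 + (5252/103)*125) = 5476 - (-4 + 10504/103 + 656500/103) = 5476 - 1*666592/103 = 5476 - 666592/103 = -102564/103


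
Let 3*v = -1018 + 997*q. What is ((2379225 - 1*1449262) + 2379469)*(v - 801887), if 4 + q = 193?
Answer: -2447044765424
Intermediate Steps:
q = 189 (q = -4 + 193 = 189)
v = 187415/3 (v = (-1018 + 997*189)/3 = (-1018 + 188433)/3 = (⅓)*187415 = 187415/3 ≈ 62472.)
((2379225 - 1*1449262) + 2379469)*(v - 801887) = ((2379225 - 1*1449262) + 2379469)*(187415/3 - 801887) = ((2379225 - 1449262) + 2379469)*(-2218246/3) = (929963 + 2379469)*(-2218246/3) = 3309432*(-2218246/3) = -2447044765424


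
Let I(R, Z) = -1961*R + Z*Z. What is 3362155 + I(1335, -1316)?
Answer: 2476076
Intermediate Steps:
I(R, Z) = Z**2 - 1961*R (I(R, Z) = -1961*R + Z**2 = Z**2 - 1961*R)
3362155 + I(1335, -1316) = 3362155 + ((-1316)**2 - 1961*1335) = 3362155 + (1731856 - 2617935) = 3362155 - 886079 = 2476076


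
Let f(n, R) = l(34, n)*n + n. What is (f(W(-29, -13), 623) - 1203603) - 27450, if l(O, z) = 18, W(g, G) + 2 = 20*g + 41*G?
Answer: -1252238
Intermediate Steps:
W(g, G) = -2 + 20*g + 41*G (W(g, G) = -2 + (20*g + 41*G) = -2 + 20*g + 41*G)
f(n, R) = 19*n (f(n, R) = 18*n + n = 19*n)
(f(W(-29, -13), 623) - 1203603) - 27450 = (19*(-2 + 20*(-29) + 41*(-13)) - 1203603) - 27450 = (19*(-2 - 580 - 533) - 1203603) - 27450 = (19*(-1115) - 1203603) - 27450 = (-21185 - 1203603) - 27450 = -1224788 - 27450 = -1252238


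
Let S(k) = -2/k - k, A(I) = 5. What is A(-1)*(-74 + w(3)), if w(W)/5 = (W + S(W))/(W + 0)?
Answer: -3380/9 ≈ -375.56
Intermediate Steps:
S(k) = -k - 2/k
w(W) = -10/W**2 (w(W) = 5*((W + (-W - 2/W))/(W + 0)) = 5*((-2/W)/W) = 5*(-2/W**2) = -10/W**2)
A(-1)*(-74 + w(3)) = 5*(-74 - 10/3**2) = 5*(-74 - 10*1/9) = 5*(-74 - 10/9) = 5*(-676/9) = -3380/9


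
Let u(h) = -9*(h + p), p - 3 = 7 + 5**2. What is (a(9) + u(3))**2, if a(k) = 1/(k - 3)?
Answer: 4206601/36 ≈ 1.1685e+5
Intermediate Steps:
p = 35 (p = 3 + (7 + 5**2) = 3 + (7 + 25) = 3 + 32 = 35)
u(h) = -315 - 9*h (u(h) = -9*(h + 35) = -9*(35 + h) = -315 - 9*h)
a(k) = 1/(-3 + k)
(a(9) + u(3))**2 = (1/(-3 + 9) + (-315 - 9*3))**2 = (1/6 + (-315 - 27))**2 = (1/6 - 342)**2 = (-2051/6)**2 = 4206601/36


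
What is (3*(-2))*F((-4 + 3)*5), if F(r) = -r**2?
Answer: 150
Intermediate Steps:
(3*(-2))*F((-4 + 3)*5) = (3*(-2))*(-((-4 + 3)*5)**2) = -(-6)*(-1*5)**2 = -(-6)*(-5)**2 = -(-6)*25 = -6*(-25) = 150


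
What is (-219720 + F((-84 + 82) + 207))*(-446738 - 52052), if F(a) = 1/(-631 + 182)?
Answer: 49207768819990/449 ≈ 1.0959e+11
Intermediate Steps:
F(a) = -1/449 (F(a) = 1/(-449) = -1/449)
(-219720 + F((-84 + 82) + 207))*(-446738 - 52052) = (-219720 - 1/449)*(-446738 - 52052) = -98654281/449*(-498790) = 49207768819990/449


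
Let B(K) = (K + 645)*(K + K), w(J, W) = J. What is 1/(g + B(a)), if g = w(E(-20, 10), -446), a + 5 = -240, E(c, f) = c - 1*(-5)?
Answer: -1/196015 ≈ -5.1016e-6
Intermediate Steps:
E(c, f) = 5 + c (E(c, f) = c + 5 = 5 + c)
a = -245 (a = -5 - 240 = -245)
B(K) = 2*K*(645 + K) (B(K) = (645 + K)*(2*K) = 2*K*(645 + K))
g = -15 (g = 5 - 20 = -15)
1/(g + B(a)) = 1/(-15 + 2*(-245)*(645 - 245)) = 1/(-15 + 2*(-245)*400) = 1/(-15 - 196000) = 1/(-196015) = -1/196015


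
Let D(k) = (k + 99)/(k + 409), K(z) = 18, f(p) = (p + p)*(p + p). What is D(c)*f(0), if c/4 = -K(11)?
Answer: 0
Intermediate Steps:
f(p) = 4*p² (f(p) = (2*p)*(2*p) = 4*p²)
c = -72 (c = 4*(-1*18) = 4*(-18) = -72)
D(k) = (99 + k)/(409 + k)
D(c)*f(0) = ((99 - 72)/(409 - 72))*(4*0²) = (27/337)*(4*0) = ((1/337)*27)*0 = (27/337)*0 = 0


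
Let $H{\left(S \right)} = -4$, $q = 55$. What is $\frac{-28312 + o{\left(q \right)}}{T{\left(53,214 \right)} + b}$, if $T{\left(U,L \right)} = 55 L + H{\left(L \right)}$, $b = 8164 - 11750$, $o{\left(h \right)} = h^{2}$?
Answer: $- \frac{25287}{8180} \approx -3.0913$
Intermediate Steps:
$b = -3586$
$T{\left(U,L \right)} = -4 + 55 L$ ($T{\left(U,L \right)} = 55 L - 4 = -4 + 55 L$)
$\frac{-28312 + o{\left(q \right)}}{T{\left(53,214 \right)} + b} = \frac{-28312 + 55^{2}}{\left(-4 + 55 \cdot 214\right) - 3586} = \frac{-28312 + 3025}{\left(-4 + 11770\right) - 3586} = - \frac{25287}{11766 - 3586} = - \frac{25287}{8180}$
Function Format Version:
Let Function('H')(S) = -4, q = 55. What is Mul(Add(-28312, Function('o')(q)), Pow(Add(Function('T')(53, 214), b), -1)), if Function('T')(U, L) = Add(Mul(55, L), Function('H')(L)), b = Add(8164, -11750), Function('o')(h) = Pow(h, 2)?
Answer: Rational(-25287, 8180) ≈ -3.0913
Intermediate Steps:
b = -3586
Function('T')(U, L) = Add(-4, Mul(55, L)) (Function('T')(U, L) = Add(Mul(55, L), -4) = Add(-4, Mul(55, L)))
Mul(Add(-28312, Function('o')(q)), Pow(Add(Function('T')(53, 214), b), -1)) = Mul(Add(-28312, Pow(55, 2)), Pow(Add(Add(-4, Mul(55, 214)), -3586), -1)) = Mul(Add(-28312, 3025), Pow(Add(Add(-4, 11770), -3586), -1)) = Mul(-25287, Pow(Add(11766, -3586), -1)) = Mul(-25287, Pow(8180, -1)) = Mul(-25287, Rational(1, 8180)) = Rational(-25287, 8180)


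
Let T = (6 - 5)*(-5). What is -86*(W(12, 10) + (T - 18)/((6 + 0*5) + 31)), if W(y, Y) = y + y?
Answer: -74390/37 ≈ -2010.5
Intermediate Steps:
T = -5 (T = 1*(-5) = -5)
W(y, Y) = 2*y
-86*(W(12, 10) + (T - 18)/((6 + 0*5) + 31)) = -86*(2*12 + (-5 - 18)/((6 + 0*5) + 31)) = -86*(24 - 23/((6 + 0) + 31)) = -86*(24 - 23/(6 + 31)) = -86*(24 - 23/37) = -86*865/37 = -74390/37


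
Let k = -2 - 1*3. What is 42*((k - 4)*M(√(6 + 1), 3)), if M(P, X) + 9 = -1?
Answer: 3780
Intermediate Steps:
k = -5 (k = -2 - 3 = -5)
M(P, X) = -10 (M(P, X) = -9 - 1 = -10)
42*((k - 4)*M(√(6 + 1), 3)) = 42*((-5 - 4)*(-10)) = 42*(-9*(-10)) = 42*90 = 3780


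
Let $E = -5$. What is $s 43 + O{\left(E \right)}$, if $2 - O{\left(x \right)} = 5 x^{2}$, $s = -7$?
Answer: $-424$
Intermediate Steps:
$O{\left(x \right)} = 2 - 5 x^{2}$
$s 43 + O{\left(E \right)} = \left(-7\right) 43 + \left(2 - 5 \left(-5\right)^{2}\right) = -301 + \left(2 - 125\right) = -301 - 123 = -424$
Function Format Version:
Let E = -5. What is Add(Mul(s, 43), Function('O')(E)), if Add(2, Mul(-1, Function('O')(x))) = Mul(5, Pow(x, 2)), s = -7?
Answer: -424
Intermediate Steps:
Function('O')(x) = Add(2, Mul(-5, Pow(x, 2))) (Function('O')(x) = Add(2, Mul(-1, Mul(5, Pow(x, 2)))) = Add(2, Mul(-5, Pow(x, 2))))
Add(Mul(s, 43), Function('O')(E)) = Add(Mul(-7, 43), Add(2, Mul(-5, Pow(-5, 2)))) = Add(-301, Add(2, Mul(-5, 25))) = Add(-301, Add(2, -125)) = Add(-301, -123) = -424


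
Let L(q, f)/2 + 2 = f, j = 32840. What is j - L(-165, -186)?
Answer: 33216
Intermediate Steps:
L(q, f) = -4 + 2*f
j - L(-165, -186) = 32840 - (-4 + 2*(-186)) = 32840 - (-4 - 372) = 32840 - 1*(-376) = 32840 + 376 = 33216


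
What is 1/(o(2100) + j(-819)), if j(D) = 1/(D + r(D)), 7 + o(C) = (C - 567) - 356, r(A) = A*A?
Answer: 669942/783832141 ≈ 0.00085470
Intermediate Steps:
r(A) = A**2
o(C) = -930 + C (o(C) = -7 + ((C - 567) - 356) = -7 + ((-567 + C) - 356) = -7 + (-923 + C) = -930 + C)
j(D) = 1/(D + D**2)
1/(o(2100) + j(-819)) = 1/((-930 + 2100) + 1/((-819)*(1 - 819))) = 1/(1170 - 1/819/(-818)) = 1/(1170 - 1/819*(-1/818)) = 1/(1170 + 1/669942) = 1/(783832141/669942) = 669942/783832141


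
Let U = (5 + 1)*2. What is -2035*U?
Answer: -24420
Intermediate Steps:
U = 12 (U = 6*2 = 12)
-2035*U = -2035*12 = -24420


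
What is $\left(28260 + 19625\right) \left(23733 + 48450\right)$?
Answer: $3456482955$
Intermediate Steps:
$\left(28260 + 19625\right) \left(23733 + 48450\right) = 47885 \cdot 72183 = 3456482955$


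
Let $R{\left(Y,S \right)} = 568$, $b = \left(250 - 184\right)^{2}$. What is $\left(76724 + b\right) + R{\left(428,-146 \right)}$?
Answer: $81648$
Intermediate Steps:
$b = 4356$ ($b = 66^{2} = 4356$)
$\left(76724 + b\right) + R{\left(428,-146 \right)} = \left(76724 + 4356\right) + 568 = 81080 + 568 = 81648$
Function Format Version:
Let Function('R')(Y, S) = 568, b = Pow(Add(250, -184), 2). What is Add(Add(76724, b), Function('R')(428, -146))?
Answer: 81648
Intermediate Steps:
b = 4356 (b = Pow(66, 2) = 4356)
Add(Add(76724, b), Function('R')(428, -146)) = Add(Add(76724, 4356), 568) = Add(81080, 568) = 81648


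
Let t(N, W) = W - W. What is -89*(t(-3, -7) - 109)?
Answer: 9701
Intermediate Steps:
t(N, W) = 0
-89*(t(-3, -7) - 109) = -89*(0 - 109) = -89*(-109) = 9701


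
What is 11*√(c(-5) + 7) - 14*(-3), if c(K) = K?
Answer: 42 + 11*√2 ≈ 57.556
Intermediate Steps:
11*√(c(-5) + 7) - 14*(-3) = 11*√(-5 + 7) - 14*(-3) = 11*√2 + 42 = 42 + 11*√2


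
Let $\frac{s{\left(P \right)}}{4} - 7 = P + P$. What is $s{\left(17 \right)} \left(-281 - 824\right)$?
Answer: $-181220$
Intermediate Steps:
$s{\left(P \right)} = 28 + 8 P$ ($s{\left(P \right)} = 28 + 4 \left(P + P\right) = 28 + 4 \cdot 2 P = 28 + 8 P$)
$s{\left(17 \right)} \left(-281 - 824\right) = \left(28 + 8 \cdot 17\right) \left(-281 - 824\right) = \left(28 + 136\right) \left(-1105\right) = 164 \left(-1105\right) = -181220$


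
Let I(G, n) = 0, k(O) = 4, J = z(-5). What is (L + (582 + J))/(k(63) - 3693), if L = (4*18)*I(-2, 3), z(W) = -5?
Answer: -577/3689 ≈ -0.15641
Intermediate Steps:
J = -5
L = 0 (L = (4*18)*0 = 72*0 = 0)
(L + (582 + J))/(k(63) - 3693) = (0 + (582 - 5))/(4 - 3693) = (0 + 577)/(-3689) = 577*(-1/3689) = -577/3689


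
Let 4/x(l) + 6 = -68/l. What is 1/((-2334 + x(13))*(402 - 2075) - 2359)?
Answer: 73/284920377 ≈ 2.5621e-7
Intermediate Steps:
x(l) = 4/(-6 - 68/l)
1/((-2334 + x(13))*(402 - 2075) - 2359) = 1/((-2334 - 2*13/(34 + 3*13))*(402 - 2075) - 2359) = 1/((-2334 - 2*13/(34 + 39))*(-1673) - 2359) = 1/((-2334 - 2*13/73)*(-1673) - 2359) = 1/((-2334 - 2*13*1/73)*(-1673) - 2359) = 1/((-2334 - 26/73)*(-1673) - 2359) = 1/(-170408/73*(-1673) - 2359) = 1/(285092584/73 - 2359) = 1/(284920377/73) = 73/284920377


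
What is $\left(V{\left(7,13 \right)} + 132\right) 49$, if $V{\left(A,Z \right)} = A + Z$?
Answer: $7448$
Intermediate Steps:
$\left(V{\left(7,13 \right)} + 132\right) 49 = \left(\left(7 + 13\right) + 132\right) 49 = \left(20 + 132\right) 49 = 152 \cdot 49 = 7448$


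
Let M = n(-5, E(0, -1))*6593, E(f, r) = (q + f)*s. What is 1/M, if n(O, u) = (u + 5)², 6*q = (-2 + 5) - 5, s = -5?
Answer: 9/2637200 ≈ 3.4127e-6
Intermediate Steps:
q = -⅓ (q = ((-2 + 5) - 5)/6 = (3 - 5)/6 = (⅙)*(-2) = -⅓ ≈ -0.33333)
E(f, r) = 5/3 - 5*f (E(f, r) = (-⅓ + f)*(-5) = 5/3 - 5*f)
n(O, u) = (5 + u)²
M = 2637200/9 (M = (5 + (5/3 - 5*0))²*6593 = (5 + (5/3 + 0))²*6593 = (5 + 5/3)²*6593 = (20/3)²*6593 = (400/9)*6593 = 2637200/9 ≈ 2.9302e+5)
1/M = 1/(2637200/9) = 9/2637200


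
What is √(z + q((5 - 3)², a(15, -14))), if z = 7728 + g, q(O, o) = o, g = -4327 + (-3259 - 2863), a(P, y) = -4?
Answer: 5*I*√109 ≈ 52.202*I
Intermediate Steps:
g = -10449 (g = -4327 - 6122 = -10449)
z = -2721 (z = 7728 - 10449 = -2721)
√(z + q((5 - 3)², a(15, -14))) = √(-2721 - 4) = √(-2725) = 5*I*√109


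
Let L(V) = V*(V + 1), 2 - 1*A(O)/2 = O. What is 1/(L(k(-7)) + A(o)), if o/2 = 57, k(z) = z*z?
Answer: 1/2226 ≈ 0.00044924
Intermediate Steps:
k(z) = z²
o = 114 (o = 2*57 = 114)
A(O) = 4 - 2*O
L(V) = V*(1 + V)
1/(L(k(-7)) + A(o)) = 1/((-7)²*(1 + (-7)²) + (4 - 2*114)) = 1/(49*(1 + 49) + (4 - 228)) = 1/(49*50 - 224) = 1/(2450 - 224) = 1/2226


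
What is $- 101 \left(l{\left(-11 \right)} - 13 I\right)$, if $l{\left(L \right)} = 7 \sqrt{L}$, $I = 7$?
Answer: $9191 - 707 i \sqrt{11} \approx 9191.0 - 2344.9 i$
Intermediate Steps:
$- 101 \left(l{\left(-11 \right)} - 13 I\right) = - 101 \left(7 \sqrt{-11} - 91\right) = - 101 \left(7 i \sqrt{11} - 91\right) = - 101 \left(-91 + 7 i \sqrt{11}\right) = 9191 - 707 i \sqrt{11}$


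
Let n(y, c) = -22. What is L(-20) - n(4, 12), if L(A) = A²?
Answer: 422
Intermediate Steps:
L(-20) - n(4, 12) = (-20)² - 1*(-22) = 400 + 22 = 422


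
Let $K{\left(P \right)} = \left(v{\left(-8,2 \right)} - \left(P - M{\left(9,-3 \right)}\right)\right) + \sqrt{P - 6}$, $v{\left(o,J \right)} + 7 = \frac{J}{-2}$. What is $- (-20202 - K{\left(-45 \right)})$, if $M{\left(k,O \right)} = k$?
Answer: $20248 + i \sqrt{51} \approx 20248.0 + 7.1414 i$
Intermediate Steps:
$v{\left(o,J \right)} = -7 - \frac{J}{2}$ ($v{\left(o,J \right)} = -7 + \frac{J}{-2} = -7 + J \left(- \frac{1}{2}\right) = -7 - \frac{J}{2}$)
$K{\left(P \right)} = 1 + \sqrt{-6 + P} - P$ ($K{\left(P \right)} = \left(\left(-7 - 1\right) - \left(-9 + P\right)\right) + \sqrt{P - 6} = \left(\left(-7 - 1\right) - \left(-9 + P\right)\right) + \sqrt{-6 + P} = \left(-8 - \left(-9 + P\right)\right) + \sqrt{-6 + P} = \left(1 - P\right) + \sqrt{-6 + P} = 1 + \sqrt{-6 + P} - P$)
$- (-20202 - K{\left(-45 \right)}) = - (-20202 - \left(1 + \sqrt{-6 - 45} - -45\right)) = - (-20202 - \left(1 + \sqrt{-51} + 45\right)) = - (-20202 - \left(1 + i \sqrt{51} + 45\right)) = - (-20202 - \left(46 + i \sqrt{51}\right)) = - (-20248 - i \sqrt{51}) = 20248 + i \sqrt{51}$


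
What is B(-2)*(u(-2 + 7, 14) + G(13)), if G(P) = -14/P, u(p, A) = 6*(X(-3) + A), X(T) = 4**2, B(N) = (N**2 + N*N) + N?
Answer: 13956/13 ≈ 1073.5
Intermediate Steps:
B(N) = N + 2*N**2 (B(N) = (N**2 + N**2) + N = 2*N**2 + N = N + 2*N**2)
X(T) = 16
u(p, A) = 96 + 6*A (u(p, A) = 6*(16 + A) = 96 + 6*A)
B(-2)*(u(-2 + 7, 14) + G(13)) = (-2*(1 + 2*(-2)))*((96 + 6*14) - 14/13) = (-2*(1 - 4))*((96 + 84) - 14*1/13) = (-2*(-3))*(180 - 14/13) = 6*(2326/13) = 13956/13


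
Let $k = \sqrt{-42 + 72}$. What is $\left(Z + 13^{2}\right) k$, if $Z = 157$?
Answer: $326 \sqrt{30} \approx 1785.6$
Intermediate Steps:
$k = \sqrt{30} \approx 5.4772$
$\left(Z + 13^{2}\right) k = \left(157 + 13^{2}\right) \sqrt{30} = \left(157 + 169\right) \sqrt{30} = 326 \sqrt{30}$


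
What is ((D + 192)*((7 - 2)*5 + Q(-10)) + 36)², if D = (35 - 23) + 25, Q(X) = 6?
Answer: 50908225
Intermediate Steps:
D = 37 (D = 12 + 25 = 37)
((D + 192)*((7 - 2)*5 + Q(-10)) + 36)² = ((37 + 192)*((7 - 2)*5 + 6) + 36)² = (229*(5*5 + 6) + 36)² = (229*(25 + 6) + 36)² = (229*31 + 36)² = (7099 + 36)² = 7135² = 50908225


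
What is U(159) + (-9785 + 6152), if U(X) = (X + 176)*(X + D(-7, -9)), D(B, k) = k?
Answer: 46617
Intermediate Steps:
U(X) = (-9 + X)*(176 + X) (U(X) = (X + 176)*(X - 9) = (176 + X)*(-9 + X) = (-9 + X)*(176 + X))
U(159) + (-9785 + 6152) = (-1584 + 159² + 167*159) + (-9785 + 6152) = (-1584 + 25281 + 26553) - 3633 = 50250 - 3633 = 46617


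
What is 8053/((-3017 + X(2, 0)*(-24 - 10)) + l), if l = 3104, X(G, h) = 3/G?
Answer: 8053/36 ≈ 223.69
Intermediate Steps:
8053/((-3017 + X(2, 0)*(-24 - 10)) + l) = 8053/((-3017 + (3/2)*(-24 - 10)) + 3104) = 8053/((-3017 + (3*(1/2))*(-34)) + 3104) = 8053/((-3017 + (3/2)*(-34)) + 3104) = 8053/((-3017 - 51) + 3104) = 8053/(-3068 + 3104) = 8053/36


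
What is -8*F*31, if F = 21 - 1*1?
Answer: -4960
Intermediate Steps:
F = 20 (F = 21 - 1 = 20)
-8*F*31 = -8*20*31 = -160*31 = -4960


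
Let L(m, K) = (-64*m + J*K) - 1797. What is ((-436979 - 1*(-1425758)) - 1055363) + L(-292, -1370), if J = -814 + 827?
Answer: -67503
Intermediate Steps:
J = 13
L(m, K) = -1797 - 64*m + 13*K (L(m, K) = (-64*m + 13*K) - 1797 = -1797 - 64*m + 13*K)
((-436979 - 1*(-1425758)) - 1055363) + L(-292, -1370) = ((-436979 - 1*(-1425758)) - 1055363) + (-1797 - 64*(-292) + 13*(-1370)) = ((-436979 + 1425758) - 1055363) + (-1797 + 18688 - 17810) = (988779 - 1055363) - 919 = -66584 - 919 = -67503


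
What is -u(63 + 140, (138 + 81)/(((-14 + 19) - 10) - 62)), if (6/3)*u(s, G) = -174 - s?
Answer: 377/2 ≈ 188.50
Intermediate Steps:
u(s, G) = -87 - s/2 (u(s, G) = (-174 - s)/2 = -87 - s/2)
-u(63 + 140, (138 + 81)/(((-14 + 19) - 10) - 62)) = -(-87 - (63 + 140)/2) = -(-87 - ½*203) = -(-87 - 203/2) = -1*(-377/2) = 377/2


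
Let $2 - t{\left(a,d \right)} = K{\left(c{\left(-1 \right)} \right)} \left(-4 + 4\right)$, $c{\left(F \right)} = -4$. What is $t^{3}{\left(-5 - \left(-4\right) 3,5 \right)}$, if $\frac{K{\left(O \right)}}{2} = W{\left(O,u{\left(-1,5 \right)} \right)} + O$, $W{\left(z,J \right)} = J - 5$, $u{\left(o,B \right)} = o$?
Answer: $8$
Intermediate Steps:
$W{\left(z,J \right)} = -5 + J$
$K{\left(O \right)} = -12 + 2 O$ ($K{\left(O \right)} = 2 \left(\left(-5 - 1\right) + O\right) = 2 \left(-6 + O\right) = -12 + 2 O$)
$t{\left(a,d \right)} = 2$ ($t{\left(a,d \right)} = 2 - \left(-12 + 2 \left(-4\right)\right) \left(-4 + 4\right) = 2 - \left(-12 - 8\right) 0 = 2 - \left(-20\right) 0 = 2 - 0 = 2 + 0 = 2$)
$t^{3}{\left(-5 - \left(-4\right) 3,5 \right)} = 2^{3} = 8$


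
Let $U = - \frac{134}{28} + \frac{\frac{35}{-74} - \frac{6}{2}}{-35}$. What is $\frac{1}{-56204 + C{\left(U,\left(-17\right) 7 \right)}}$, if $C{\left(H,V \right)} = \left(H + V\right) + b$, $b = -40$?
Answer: $- \frac{185}{10428022} \approx -1.7741 \cdot 10^{-5}$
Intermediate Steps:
$U = - \frac{867}{185}$ ($U = \left(-134\right) \frac{1}{28} + \left(35 \left(- \frac{1}{74}\right) - 3\right) \left(- \frac{1}{35}\right) = - \frac{67}{14} + \left(- \frac{35}{74} - 3\right) \left(- \frac{1}{35}\right) = - \frac{67}{14} - - \frac{257}{2590} = - \frac{67}{14} + \frac{257}{2590} = - \frac{867}{185} \approx -4.6865$)
$C{\left(H,V \right)} = -40 + H + V$ ($C{\left(H,V \right)} = \left(H + V\right) - 40 = -40 + H + V$)
$\frac{1}{-56204 + C{\left(U,\left(-17\right) 7 \right)}} = \frac{1}{-56204 - \frac{30282}{185}} = \frac{1}{- \frac{10428022}{185}} = - \frac{185}{10428022}$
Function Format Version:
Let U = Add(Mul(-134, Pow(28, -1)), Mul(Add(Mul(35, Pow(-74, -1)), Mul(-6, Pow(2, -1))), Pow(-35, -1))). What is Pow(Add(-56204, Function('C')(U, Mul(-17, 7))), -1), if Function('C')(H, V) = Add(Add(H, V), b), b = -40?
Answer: Rational(-185, 10428022) ≈ -1.7741e-5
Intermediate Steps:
U = Rational(-867, 185) (U = Add(Mul(-134, Rational(1, 28)), Mul(Add(Mul(35, Rational(-1, 74)), Mul(-6, Rational(1, 2))), Rational(-1, 35))) = Add(Rational(-67, 14), Mul(Add(Rational(-35, 74), -3), Rational(-1, 35))) = Add(Rational(-67, 14), Mul(Rational(-257, 74), Rational(-1, 35))) = Add(Rational(-67, 14), Rational(257, 2590)) = Rational(-867, 185) ≈ -4.6865)
Function('C')(H, V) = Add(-40, H, V) (Function('C')(H, V) = Add(Add(H, V), -40) = Add(-40, H, V))
Pow(Add(-56204, Function('C')(U, Mul(-17, 7))), -1) = Pow(Add(-56204, Add(-40, Rational(-867, 185), Mul(-17, 7))), -1) = Pow(Add(-56204, Add(-40, Rational(-867, 185), -119)), -1) = Pow(Add(-56204, Rational(-30282, 185)), -1) = Pow(Rational(-10428022, 185), -1) = Rational(-185, 10428022)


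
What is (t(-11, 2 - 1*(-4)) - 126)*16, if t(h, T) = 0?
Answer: -2016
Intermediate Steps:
(t(-11, 2 - 1*(-4)) - 126)*16 = (0 - 126)*16 = -126*16 = -2016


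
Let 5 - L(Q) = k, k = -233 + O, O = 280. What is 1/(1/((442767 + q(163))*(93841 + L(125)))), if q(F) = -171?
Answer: 41515062204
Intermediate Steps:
k = 47 (k = -233 + 280 = 47)
L(Q) = -42 (L(Q) = 5 - 1*47 = 5 - 47 = -42)
1/(1/((442767 + q(163))*(93841 + L(125)))) = 1/(1/((442767 - 171)*(93841 - 42))) = 1/(1/(442596*93799)) = 1/(1/41515062204) = 41515062204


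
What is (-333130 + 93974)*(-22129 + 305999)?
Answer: -67889213720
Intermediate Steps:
(-333130 + 93974)*(-22129 + 305999) = -239156*283870 = -67889213720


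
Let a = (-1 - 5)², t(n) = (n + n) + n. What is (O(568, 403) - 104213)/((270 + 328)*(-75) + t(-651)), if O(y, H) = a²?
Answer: 102917/46803 ≈ 2.1989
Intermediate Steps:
t(n) = 3*n (t(n) = 2*n + n = 3*n)
a = 36 (a = (-6)² = 36)
O(y, H) = 1296 (O(y, H) = 36² = 1296)
(O(568, 403) - 104213)/((270 + 328)*(-75) + t(-651)) = (1296 - 104213)/((270 + 328)*(-75) + 3*(-651)) = -102917/(598*(-75) - 1953) = -102917/(-44850 - 1953) = -102917/(-46803) = -102917*(-1/46803) = 102917/46803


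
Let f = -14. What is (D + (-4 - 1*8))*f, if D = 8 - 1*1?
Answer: 70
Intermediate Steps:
D = 7 (D = 8 - 1 = 7)
(D + (-4 - 1*8))*f = (7 + (-4 - 1*8))*(-14) = (7 + (-4 - 8))*(-14) = (7 - 12)*(-14) = -5*(-14) = 70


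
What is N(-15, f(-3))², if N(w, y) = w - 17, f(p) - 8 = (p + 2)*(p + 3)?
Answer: 1024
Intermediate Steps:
f(p) = 8 + (2 + p)*(3 + p) (f(p) = 8 + (p + 2)*(p + 3) = 8 + (2 + p)*(3 + p))
N(w, y) = -17 + w
N(-15, f(-3))² = (-17 - 15)² = (-32)² = 1024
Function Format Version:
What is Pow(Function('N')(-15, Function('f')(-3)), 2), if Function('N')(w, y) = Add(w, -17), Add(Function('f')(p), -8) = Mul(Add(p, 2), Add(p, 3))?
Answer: 1024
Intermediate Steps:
Function('f')(p) = Add(8, Mul(Add(2, p), Add(3, p))) (Function('f')(p) = Add(8, Mul(Add(p, 2), Add(p, 3))) = Add(8, Mul(Add(2, p), Add(3, p))))
Function('N')(w, y) = Add(-17, w)
Pow(Function('N')(-15, Function('f')(-3)), 2) = Pow(Add(-17, -15), 2) = Pow(-32, 2) = 1024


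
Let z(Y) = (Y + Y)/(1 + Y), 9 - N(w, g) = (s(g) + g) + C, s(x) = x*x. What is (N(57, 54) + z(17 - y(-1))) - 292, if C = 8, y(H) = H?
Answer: -61923/19 ≈ -3259.1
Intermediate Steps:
s(x) = x²
N(w, g) = 1 - g - g² (N(w, g) = 9 - ((g² + g) + 8) = 9 - ((g + g²) + 8) = 9 - (8 + g + g²) = 9 + (-8 - g - g²) = 1 - g - g²)
z(Y) = 2*Y/(1 + Y) (z(Y) = (2*Y)/(1 + Y) = 2*Y/(1 + Y))
(N(57, 54) + z(17 - y(-1))) - 292 = ((1 - 1*54 - 1*54²) + 2*(17 - 1*(-1))/(1 + (17 - 1*(-1)))) - 292 = ((1 - 54 - 1*2916) + 2*(17 + 1)/(1 + (17 + 1))) - 292 = ((1 - 54 - 2916) + 2*18/(1 + 18)) - 292 = (-2969 + 2*18/19) - 292 = (-2969 + 2*18*(1/19)) - 292 = (-2969 + 36/19) - 292 = -56375/19 - 292 = -61923/19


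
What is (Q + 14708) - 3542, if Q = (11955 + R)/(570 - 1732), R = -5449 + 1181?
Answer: 12967205/1162 ≈ 11159.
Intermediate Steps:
R = -4268
Q = -7687/1162 (Q = (11955 - 4268)/(570 - 1732) = 7687/(-1162) = 7687*(-1/1162) = -7687/1162 ≈ -6.6153)
(Q + 14708) - 3542 = (-7687/1162 + 14708) - 3542 = 17083009/1162 - 3542 = 12967205/1162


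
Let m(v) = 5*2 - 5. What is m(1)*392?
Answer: 1960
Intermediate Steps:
m(v) = 5 (m(v) = 10 - 5 = 5)
m(1)*392 = 5*392 = 1960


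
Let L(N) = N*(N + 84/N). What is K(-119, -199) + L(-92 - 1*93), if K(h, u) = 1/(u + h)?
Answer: 10910261/318 ≈ 34309.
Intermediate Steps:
K(h, u) = 1/(h + u)
K(-119, -199) + L(-92 - 1*93) = 1/(-119 - 199) + (84 + (-92 - 1*93)²) = 1/(-318) + (84 + (-92 - 93)²) = -1/318 + (84 + (-185)²) = -1/318 + (84 + 34225) = -1/318 + 34309 = 10910261/318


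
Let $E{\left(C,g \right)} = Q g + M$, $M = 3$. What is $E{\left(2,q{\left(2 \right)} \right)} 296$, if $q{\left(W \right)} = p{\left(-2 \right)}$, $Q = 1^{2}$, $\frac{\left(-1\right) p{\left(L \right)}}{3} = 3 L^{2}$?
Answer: $-9768$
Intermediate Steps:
$p{\left(L \right)} = - 9 L^{2}$ ($p{\left(L \right)} = - 3 \cdot 3 L^{2} = - 9 L^{2}$)
$Q = 1$
$q{\left(W \right)} = -36$ ($q{\left(W \right)} = - 9 \left(-2\right)^{2} = \left(-9\right) 4 = -36$)
$E{\left(C,g \right)} = 3 + g$ ($E{\left(C,g \right)} = 1 g + 3 = g + 3 = 3 + g$)
$E{\left(2,q{\left(2 \right)} \right)} 296 = \left(3 - 36\right) 296 = \left(-33\right) 296 = -9768$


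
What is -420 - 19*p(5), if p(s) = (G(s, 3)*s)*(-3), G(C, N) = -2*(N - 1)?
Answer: -1560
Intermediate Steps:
G(C, N) = 2 - 2*N (G(C, N) = -2*(-1 + N) = 2 - 2*N)
p(s) = 12*s (p(s) = ((2 - 2*3)*s)*(-3) = ((2 - 6)*s)*(-3) = -4*s*(-3) = 12*s)
-420 - 19*p(5) = -420 - 228*5 = -420 - 19*60 = -420 - 1140 = -1560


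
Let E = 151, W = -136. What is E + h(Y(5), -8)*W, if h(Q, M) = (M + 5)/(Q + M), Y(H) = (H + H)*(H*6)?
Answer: 11125/73 ≈ 152.40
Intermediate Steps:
Y(H) = 12*H² (Y(H) = (2*H)*(6*H) = 12*H²)
h(Q, M) = (5 + M)/(M + Q)
E + h(Y(5), -8)*W = 151 + ((5 - 8)/(-8 + 12*5²))*(-136) = 151 + (-3/(-8 + 12*25))*(-136) = 151 + (-3/(-8 + 300))*(-136) = 151 + (-3/292)*(-136) = 151 + ((1/292)*(-3))*(-136) = 151 - 3/292*(-136) = 151 + 102/73 = 11125/73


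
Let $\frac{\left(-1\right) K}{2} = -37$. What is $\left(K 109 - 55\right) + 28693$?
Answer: $36704$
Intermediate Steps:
$K = 74$ ($K = \left(-2\right) \left(-37\right) = 74$)
$\left(K 109 - 55\right) + 28693 = \left(74 \cdot 109 - 55\right) + 28693 = \left(8066 - 55\right) + 28693 = 8011 + 28693 = 36704$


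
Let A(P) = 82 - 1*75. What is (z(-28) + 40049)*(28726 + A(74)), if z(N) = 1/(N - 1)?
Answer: 33371080860/29 ≈ 1.1507e+9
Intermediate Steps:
A(P) = 7 (A(P) = 82 - 75 = 7)
z(N) = 1/(-1 + N)
(z(-28) + 40049)*(28726 + A(74)) = (1/(-1 - 28) + 40049)*(28726 + 7) = (1/(-29) + 40049)*28733 = (-1/29 + 40049)*28733 = (1161420/29)*28733 = 33371080860/29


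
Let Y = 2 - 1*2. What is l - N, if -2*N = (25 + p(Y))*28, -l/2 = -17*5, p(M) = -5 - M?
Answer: 450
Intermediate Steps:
Y = 0 (Y = 2 - 2 = 0)
l = 170 (l = -(-34)*5 = -2*(-85) = 170)
N = -280 (N = -(25 + (-5 - 1*0))*28/2 = -(25 + (-5 + 0))*28/2 = -(25 - 5)*28/2 = -10*28 = -1/2*560 = -280)
l - N = 170 - 1*(-280) = 170 + 280 = 450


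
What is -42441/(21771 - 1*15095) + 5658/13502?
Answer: -267632787/45069676 ≈ -5.9382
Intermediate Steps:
-42441/(21771 - 1*15095) + 5658/13502 = -42441/(21771 - 15095) + 5658*(1/13502) = -42441/6676 + 2829/6751 = -267632787/45069676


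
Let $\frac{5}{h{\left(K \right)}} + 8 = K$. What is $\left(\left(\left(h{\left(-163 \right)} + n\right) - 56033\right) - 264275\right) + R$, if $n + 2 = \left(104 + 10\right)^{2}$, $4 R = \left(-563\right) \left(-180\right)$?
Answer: $- \frac{48218414}{171} \approx -2.8198 \cdot 10^{5}$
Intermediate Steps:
$h{\left(K \right)} = \frac{5}{-8 + K}$
$R = 25335$ ($R = \frac{\left(-563\right) \left(-180\right)}{4} = \frac{1}{4} \cdot 101340 = 25335$)
$n = 12994$ ($n = -2 + \left(104 + 10\right)^{2} = -2 + 114^{2} = -2 + 12996 = 12994$)
$\left(\left(\left(h{\left(-163 \right)} + n\right) - 56033\right) - 264275\right) + R = \left(\left(\left(\frac{5}{-8 - 163} + 12994\right) - 56033\right) - 264275\right) + 25335 = \left(\left(\left(\frac{5}{-171} + 12994\right) - 56033\right) - 264275\right) + 25335 = \left(\left(\left(5 \left(- \frac{1}{171}\right) + 12994\right) - 56033\right) - 264275\right) + 25335 = \left(\left(\left(- \frac{5}{171} + 12994\right) - 56033\right) - 264275\right) + 25335 = \left(\left(\frac{2221969}{171} - 56033\right) - 264275\right) + 25335 = \left(- \frac{7359674}{171} - 264275\right) + 25335 = - \frac{52550699}{171} + 25335 = - \frac{48218414}{171}$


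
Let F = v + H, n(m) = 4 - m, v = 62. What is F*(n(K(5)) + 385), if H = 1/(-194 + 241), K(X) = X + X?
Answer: 1104785/47 ≈ 23506.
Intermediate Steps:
K(X) = 2*X
H = 1/47 ≈ 0.021277
F = 2915/47 (F = 62 + 1/47 = 2915/47 ≈ 62.021)
F*(n(K(5)) + 385) = 2915*((4 - 2*5) + 385)/47 = 2915*((4 - 1*10) + 385)/47 = 2915*((4 - 10) + 385)/47 = 2915*(-6 + 385)/47 = (2915/47)*379 = 1104785/47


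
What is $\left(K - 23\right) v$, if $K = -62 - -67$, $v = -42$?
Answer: $756$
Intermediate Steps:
$K = 5$ ($K = -62 + 67 = 5$)
$\left(K - 23\right) v = \left(5 - 23\right) \left(-42\right) = \left(-18\right) \left(-42\right) = 756$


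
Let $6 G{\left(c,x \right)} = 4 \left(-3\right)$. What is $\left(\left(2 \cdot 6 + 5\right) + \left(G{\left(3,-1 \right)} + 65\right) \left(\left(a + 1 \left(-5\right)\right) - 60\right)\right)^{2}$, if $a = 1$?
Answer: $16120225$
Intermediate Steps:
$G{\left(c,x \right)} = -2$ ($G{\left(c,x \right)} = \frac{4 \left(-3\right)}{6} = \frac{1}{6} \left(-12\right) = -2$)
$\left(\left(2 \cdot 6 + 5\right) + \left(G{\left(3,-1 \right)} + 65\right) \left(\left(a + 1 \left(-5\right)\right) - 60\right)\right)^{2} = \left(\left(2 \cdot 6 + 5\right) + \left(-2 + 65\right) \left(\left(1 + 1 \left(-5\right)\right) - 60\right)\right)^{2} = \left(\left(12 + 5\right) + 63 \left(\left(1 - 5\right) - 60\right)\right)^{2} = \left(17 + 63 \left(-4 - 60\right)\right)^{2} = \left(17 + 63 \left(-64\right)\right)^{2} = \left(17 - 4032\right)^{2} = \left(-4015\right)^{2} = 16120225$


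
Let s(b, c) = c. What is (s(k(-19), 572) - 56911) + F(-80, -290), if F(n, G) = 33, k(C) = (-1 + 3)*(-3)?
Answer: -56306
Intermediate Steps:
k(C) = -6 (k(C) = 2*(-3) = -6)
(s(k(-19), 572) - 56911) + F(-80, -290) = (572 - 56911) + 33 = -56339 + 33 = -56306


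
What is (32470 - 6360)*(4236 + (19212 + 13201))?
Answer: 956905390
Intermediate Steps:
(32470 - 6360)*(4236 + (19212 + 13201)) = 26110*(4236 + 32413) = 26110*36649 = 956905390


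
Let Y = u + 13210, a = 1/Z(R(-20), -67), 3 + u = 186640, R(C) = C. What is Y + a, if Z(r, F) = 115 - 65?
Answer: 9992351/50 ≈ 1.9985e+5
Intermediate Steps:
Z(r, F) = 50
u = 186637 (u = -3 + 186640 = 186637)
a = 1/50 ≈ 0.020000
Y = 199847 (Y = 186637 + 13210 = 199847)
Y + a = 199847 + 1/50 = 9992351/50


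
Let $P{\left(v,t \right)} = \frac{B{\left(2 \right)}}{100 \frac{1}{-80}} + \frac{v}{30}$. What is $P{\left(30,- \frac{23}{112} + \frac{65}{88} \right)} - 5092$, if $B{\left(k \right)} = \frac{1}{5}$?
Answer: $- \frac{127279}{25} \approx -5091.2$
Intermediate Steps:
$B{\left(k \right)} = \frac{1}{5}$
$P{\left(v,t \right)} = - \frac{4}{25} + \frac{v}{30}$ ($P{\left(v,t \right)} = \frac{1}{5 \frac{100}{-80}} + \frac{v}{30} = \frac{1}{5 \cdot 100 \left(- \frac{1}{80}\right)} + v \frac{1}{30} = \frac{1}{5 \left(- \frac{5}{4}\right)} + \frac{v}{30} = \frac{1}{5} \left(- \frac{4}{5}\right) + \frac{v}{30} = - \frac{4}{25} + \frac{v}{30}$)
$P{\left(30,- \frac{23}{112} + \frac{65}{88} \right)} - 5092 = \left(- \frac{4}{25} + \frac{1}{30} \cdot 30\right) - 5092 = \left(- \frac{4}{25} + 1\right) - 5092 = \frac{21}{25} - 5092 = - \frac{127279}{25}$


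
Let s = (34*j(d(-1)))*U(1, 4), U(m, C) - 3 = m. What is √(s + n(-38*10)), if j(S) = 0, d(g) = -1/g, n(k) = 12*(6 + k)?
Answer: 2*I*√1122 ≈ 66.993*I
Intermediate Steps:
U(m, C) = 3 + m
n(k) = 72 + 12*k
s = 0 (s = (34*0)*(3 + 1) = 0*4 = 0)
√(s + n(-38*10)) = √(0 + (72 + 12*(-38*10))) = √(0 + (72 + 12*(-380))) = √(0 + (72 - 4560)) = √(0 - 4488) = √(-4488) = 2*I*√1122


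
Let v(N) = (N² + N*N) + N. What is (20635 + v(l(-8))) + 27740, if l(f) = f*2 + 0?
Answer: 48871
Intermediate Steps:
l(f) = 2*f (l(f) = 2*f + 0 = 2*f)
v(N) = N + 2*N² (v(N) = (N² + N²) + N = 2*N² + N = N + 2*N²)
(20635 + v(l(-8))) + 27740 = (20635 + (2*(-8))*(1 + 2*(2*(-8)))) + 27740 = (20635 - 16*(1 + 2*(-16))) + 27740 = (20635 - 16*(1 - 32)) + 27740 = (20635 - 16*(-31)) + 27740 = (20635 + 496) + 27740 = 21131 + 27740 = 48871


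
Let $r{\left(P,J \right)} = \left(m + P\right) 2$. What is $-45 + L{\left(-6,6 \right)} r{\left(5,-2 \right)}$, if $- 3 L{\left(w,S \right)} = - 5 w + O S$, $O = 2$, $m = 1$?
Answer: $-213$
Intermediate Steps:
$r{\left(P,J \right)} = 2 + 2 P$ ($r{\left(P,J \right)} = \left(1 + P\right) 2 = 2 + 2 P$)
$L{\left(w,S \right)} = - \frac{2 S}{3} + \frac{5 w}{3}$ ($L{\left(w,S \right)} = - \frac{- 5 w + 2 S}{3} = - \frac{2 S}{3} + \frac{5 w}{3}$)
$-45 + L{\left(-6,6 \right)} r{\left(5,-2 \right)} = -45 + \left(\left(- \frac{2}{3}\right) 6 + \frac{5}{3} \left(-6\right)\right) \left(2 + 2 \cdot 5\right) = -45 + \left(-4 - 10\right) \left(2 + 10\right) = -45 - 168 = -213$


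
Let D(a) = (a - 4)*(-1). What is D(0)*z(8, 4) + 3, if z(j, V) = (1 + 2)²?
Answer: 39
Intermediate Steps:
D(a) = 4 - a (D(a) = (-4 + a)*(-1) = 4 - a)
z(j, V) = 9 (z(j, V) = 3² = 9)
D(0)*z(8, 4) + 3 = (4 - 1*0)*9 + 3 = (4 + 0)*9 + 3 = 4*9 + 3 = 36 + 3 = 39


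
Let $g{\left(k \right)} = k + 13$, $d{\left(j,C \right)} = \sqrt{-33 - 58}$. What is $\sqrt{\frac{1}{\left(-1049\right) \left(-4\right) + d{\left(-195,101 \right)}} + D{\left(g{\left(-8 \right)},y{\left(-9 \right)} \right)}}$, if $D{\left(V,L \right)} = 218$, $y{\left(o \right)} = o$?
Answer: $\sqrt{\frac{914729 + 218 i \sqrt{91}}{4196 + i \sqrt{91}}} \approx 14.765 - 1.0 \cdot 10^{-8} i$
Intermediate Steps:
$d{\left(j,C \right)} = i \sqrt{91}$ ($d{\left(j,C \right)} = \sqrt{-91} = i \sqrt{91}$)
$g{\left(k \right)} = 13 + k$
$\sqrt{\frac{1}{\left(-1049\right) \left(-4\right) + d{\left(-195,101 \right)}} + D{\left(g{\left(-8 \right)},y{\left(-9 \right)} \right)}} = \sqrt{\frac{1}{\left(-1049\right) \left(-4\right) + i \sqrt{91}} + 218} = \sqrt{\frac{1}{4196 + i \sqrt{91}} + 218} = \sqrt{218 + \frac{1}{4196 + i \sqrt{91}}}$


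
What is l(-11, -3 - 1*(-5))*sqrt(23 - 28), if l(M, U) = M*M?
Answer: 121*I*sqrt(5) ≈ 270.56*I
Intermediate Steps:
l(M, U) = M**2
l(-11, -3 - 1*(-5))*sqrt(23 - 28) = (-11)**2*sqrt(23 - 28) = 121*sqrt(-5) = 121*(I*sqrt(5)) = 121*I*sqrt(5)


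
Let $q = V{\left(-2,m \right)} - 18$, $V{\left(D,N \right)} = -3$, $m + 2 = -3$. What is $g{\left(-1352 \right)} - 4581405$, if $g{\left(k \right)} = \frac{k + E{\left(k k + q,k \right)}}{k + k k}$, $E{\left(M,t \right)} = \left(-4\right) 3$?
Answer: $- \frac{2092043616731}{456638} \approx -4.5814 \cdot 10^{6}$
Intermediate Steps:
$m = -5$ ($m = -2 - 3 = -5$)
$q = -21$ ($q = -3 - 18 = -21$)
$E{\left(M,t \right)} = -12$
$g{\left(k \right)} = \frac{-12 + k}{k + k^{2}}$ ($g{\left(k \right)} = \frac{k - 12}{k + k k} = \frac{-12 + k}{k + k^{2}}$)
$g{\left(-1352 \right)} - 4581405 = \frac{-12 - 1352}{\left(-1352\right) \left(1 - 1352\right)} - 4581405 = \left(- \frac{1}{1352}\right) \frac{1}{-1351} \left(-1364\right) - 4581405 = \left(- \frac{1}{1352}\right) \left(- \frac{1}{1351}\right) \left(-1364\right) - 4581405 = - \frac{341}{456638} - 4581405 = - \frac{2092043616731}{456638}$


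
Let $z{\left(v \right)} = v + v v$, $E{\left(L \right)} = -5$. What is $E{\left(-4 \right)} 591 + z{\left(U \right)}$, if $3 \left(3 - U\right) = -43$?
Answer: $- \frac{23735}{9} \approx -2637.2$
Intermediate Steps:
$U = \frac{52}{3}$ ($U = 3 - - \frac{43}{3} = 3 + \frac{43}{3} = \frac{52}{3} \approx 17.333$)
$z{\left(v \right)} = v + v^{2}$
$E{\left(-4 \right)} 591 + z{\left(U \right)} = \left(-5\right) 591 + \frac{52 \left(1 + \frac{52}{3}\right)}{3} = -2955 + \frac{52}{3} \cdot \frac{55}{3} = -2955 + \frac{2860}{9} = - \frac{23735}{9}$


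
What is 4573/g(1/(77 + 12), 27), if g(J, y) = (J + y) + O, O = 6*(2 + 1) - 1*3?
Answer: 406997/3739 ≈ 108.85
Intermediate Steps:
O = 15 (O = 6*3 - 3 = 18 - 3 = 15)
g(J, y) = 15 + J + y (g(J, y) = (J + y) + 15 = 15 + J + y)
4573/g(1/(77 + 12), 27) = 4573/(15 + 1/(77 + 12) + 27) = 4573/(15 + 1/89 + 27) = 4573/(3739/89) = 4573*(89/3739) = 406997/3739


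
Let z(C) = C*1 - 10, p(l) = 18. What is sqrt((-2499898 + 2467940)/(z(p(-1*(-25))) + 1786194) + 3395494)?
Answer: 3*sqrt(20553740369535)/7381 ≈ 1842.7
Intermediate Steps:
z(C) = -10 + C (z(C) = C - 10 = -10 + C)
sqrt((-2499898 + 2467940)/(z(p(-1*(-25))) + 1786194) + 3395494) = sqrt((-2499898 + 2467940)/((-10 + 18) + 1786194) + 3395494) = sqrt(-31958/(8 + 1786194) + 3395494) = sqrt(-31958/1786202 + 3395494) = sqrt(-31958*1/1786202 + 3395494) = sqrt(-15979/893101 + 3395494) = sqrt(3032519070915/893101) = 3*sqrt(20553740369535)/7381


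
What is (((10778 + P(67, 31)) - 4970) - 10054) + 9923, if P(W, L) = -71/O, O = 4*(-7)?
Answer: 159027/28 ≈ 5679.5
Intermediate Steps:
O = -28
P(W, L) = 71/28 (P(W, L) = -71/(-28) = -71*(-1/28) = 71/28)
(((10778 + P(67, 31)) - 4970) - 10054) + 9923 = (((10778 + 71/28) - 4970) - 10054) + 9923 = ((301855/28 - 4970) - 10054) + 9923 = (162695/28 - 10054) + 9923 = -118817/28 + 9923 = 159027/28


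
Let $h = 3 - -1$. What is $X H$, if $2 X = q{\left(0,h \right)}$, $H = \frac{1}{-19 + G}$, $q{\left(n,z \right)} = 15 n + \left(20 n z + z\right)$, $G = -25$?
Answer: $- \frac{1}{22} \approx -0.045455$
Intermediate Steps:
$h = 4$ ($h = 3 + 1 = 4$)
$q{\left(n,z \right)} = z + 15 n + 20 n z$ ($q{\left(n,z \right)} = 15 n + \left(20 n z + z\right) = 15 n + \left(z + 20 n z\right) = z + 15 n + 20 n z$)
$H = - \frac{1}{44}$ ($H = \frac{1}{-19 - 25} = \frac{1}{-44} = - \frac{1}{44} \approx -0.022727$)
$X = 2$ ($X = \frac{4 + 15 \cdot 0 + 20 \cdot 0 \cdot 4}{2} = \frac{4 + 0 + 0}{2} = \frac{1}{2} \cdot 4 = 2$)
$X H = 2 \left(- \frac{1}{44}\right) = - \frac{1}{22}$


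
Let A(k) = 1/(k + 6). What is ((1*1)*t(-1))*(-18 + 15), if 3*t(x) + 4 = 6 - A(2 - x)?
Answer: -17/9 ≈ -1.8889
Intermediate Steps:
A(k) = 1/(6 + k)
t(x) = ⅔ - 1/(3*(8 - x)) (t(x) = -4/3 + (6 - 1/(6 + (2 - x)))/3 = -4/3 + (6 - 1/(8 - x))/3 = -4/3 + (2 - 1/(3*(8 - x))) = ⅔ - 1/(3*(8 - x)))
((1*1)*t(-1))*(-18 + 15) = ((1*1)*((-15 + 2*(-1))/(3*(-8 - 1))))*(-18 + 15) = (1*((⅓)*(-15 - 2)/(-9)))*(-3) = (1*((⅓)*(-⅑)*(-17)))*(-3) = (1*(17/27))*(-3) = (17/27)*(-3) = -17/9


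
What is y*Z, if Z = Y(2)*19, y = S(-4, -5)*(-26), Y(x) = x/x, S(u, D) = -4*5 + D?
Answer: 12350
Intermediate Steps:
S(u, D) = -20 + D
Y(x) = 1
y = 650 (y = (-20 - 5)*(-26) = -25*(-26) = 650)
Z = 19 (Z = 1*19 = 19)
y*Z = 650*19 = 12350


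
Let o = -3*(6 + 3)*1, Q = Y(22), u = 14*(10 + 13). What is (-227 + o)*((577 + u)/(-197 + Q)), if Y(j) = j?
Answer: 228346/175 ≈ 1304.8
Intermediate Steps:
u = 322 (u = 14*23 = 322)
Q = 22
o = -27 (o = -3*9*1 = -27*1 = -27)
(-227 + o)*((577 + u)/(-197 + Q)) = (-227 - 27)*((577 + 322)/(-197 + 22)) = -228346/(-175) = -228346*(-1)/175 = -254*(-899/175) = 228346/175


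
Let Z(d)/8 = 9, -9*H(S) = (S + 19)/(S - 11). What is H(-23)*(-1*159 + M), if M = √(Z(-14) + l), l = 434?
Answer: 106/51 - 2*√506/153 ≈ 1.7844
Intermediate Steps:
H(S) = -(19 + S)/(9*(-11 + S)) (H(S) = -(S + 19)/(9*(S - 11)) = -(19 + S)/(9*(-11 + S)))
Z(d) = 72 (Z(d) = 8*9 = 72)
M = √506 (M = √(72 + 434) = √506 ≈ 22.494)
H(-23)*(-1*159 + M) = ((-19 - 1*(-23))/(9*(-11 - 23)))*(-1*159 + √506) = ((⅑)*(-19 + 23)/(-34))*(-159 + √506) = ((⅑)*(-1/34)*4)*(-159 + √506) = -2*(-159 + √506)/153 = 106/51 - 2*√506/153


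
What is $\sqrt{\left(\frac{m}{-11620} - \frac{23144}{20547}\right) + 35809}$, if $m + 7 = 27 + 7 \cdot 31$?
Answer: $\frac{\sqrt{56700237983363161215}}{39792690} \approx 189.23$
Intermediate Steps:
$m = 237$ ($m = -7 + \left(27 + 7 \cdot 31\right) = -7 + \left(27 + 217\right) = -7 + 244 = 237$)
$\sqrt{\left(\frac{m}{-11620} - \frac{23144}{20547}\right) + 35809} = \sqrt{\left(\frac{237}{-11620} - \frac{23144}{20547}\right) + 35809} = \sqrt{\left(237 \left(- \frac{1}{11620}\right) - \frac{23144}{20547}\right) + 35809} = \sqrt{\left(- \frac{237}{11620} - \frac{23144}{20547}\right) + 35809} = \sqrt{- \frac{273802919}{238756140} + 35809} = \sqrt{\frac{8549344814341}{238756140}} = \frac{\sqrt{56700237983363161215}}{39792690}$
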